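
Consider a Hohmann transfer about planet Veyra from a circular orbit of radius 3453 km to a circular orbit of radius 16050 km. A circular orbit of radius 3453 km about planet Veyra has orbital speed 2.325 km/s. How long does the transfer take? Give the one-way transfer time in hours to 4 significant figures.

From the circular-orbit relation v² = μ/r at r = 3453 km: μ = v²r = (2.325)² × 3453 = 18665.6 km³/s².
Transfer-ellipse semi-major axis a_t = (r₁ + r₂)/2 = (3453 + 16050)/2 = 9751.5 km.
Transfer time t = π√(a_t³/μ) = π√((9751.5)³ / 18665.6) = 22143 s.
Converting: 22143 s ÷ 3600 s/hour = 6.151 hours.

t = 6.151 hours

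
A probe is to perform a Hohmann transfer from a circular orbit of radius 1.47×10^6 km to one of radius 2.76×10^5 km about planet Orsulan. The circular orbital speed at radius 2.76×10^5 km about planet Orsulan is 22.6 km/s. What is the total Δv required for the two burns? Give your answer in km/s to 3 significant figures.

Δv = 11.0 km/s

From the circular-orbit relation v² = μ/r at r = 2.76×10^5 km: μ = v²r = (22.6)² × 2.76×10^5 = 1.40970×10^8 km³/s².
Semi-major axis of the transfer orbit: a_t = (1.470×10^6 + 2.760×10^5)/2 = 8.730×10^5 km.
At r₁ the circular-orbit speed is v₁ = √(μ/r₁) = 9.793 km/s.
Transfer-orbit speed at r₁ (vis-viva equation): v_a = √[μ(2/r₁ − 1/a_t)] = 5.506 km/s.
First burn Δv₁ = |v_a − v₁| = 4.287 km/s.
At r₂, v₂ = √(μ/r₂) = 22.600 km/s.
Transfer-orbit speed at r₂: v_p = √[μ(2/r₂ − 1/a_t)] = 29.326 km/s.
Second burn Δv₂ = |v₂ − v_p| = 6.726 km/s.
Δv = Δv₁ + Δv₂ = 4.287 + 6.726 = 11.01 km/s.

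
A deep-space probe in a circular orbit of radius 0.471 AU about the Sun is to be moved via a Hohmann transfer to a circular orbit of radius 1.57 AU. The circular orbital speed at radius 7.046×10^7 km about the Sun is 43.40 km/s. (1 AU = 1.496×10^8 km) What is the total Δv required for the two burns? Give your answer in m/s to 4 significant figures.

From the circular-orbit relation v² = μ/r at r = 7.046×10^7 km: μ = v²r = (43.40)² × 7.046×10^7 = 1.32716×10^11 km³/s².
In km: r₁ = 0.471 × 1.496×10^8 = 7.04616×10^7 km; r₂ = 1.57 × 1.496×10^8 = 2.34872×10^8 km.
Transfer-ellipse semi-major axis a_t = (r₁ + r₂)/2 = (7.04616×10^7 + 2.34872×10^8)/2 = 1.526668×10^8 km.
Circular speed at r₁: v₁ = √(μ/r₁) = √(1.32716×10^11/7.04616×10^7) = 43.40 km/s.
Transfer-orbit speed at r₁ (v² = μ(2/r − 1/a)): v_p = √[μ(2/r₁ − 1/a_t)] = 53.83 km/s.
First burn Δv₁ = |v_p − v₁| = 10.43 km/s.
Circular speed at r₂: v₂ = √(μ/r₂) = 23.771 km/s.
Transfer-orbit speed at r₂: v_a = √[μ(2/r₂ − 1/a_t)] = 16.149 km/s.
Second burn Δv₂ = |v₂ − v_a| = 7.622 km/s.
Δv = Δv₁ + Δv₂ = 10.43 + 7.622 = 18.05 km/s.

Δv = 18050 m/s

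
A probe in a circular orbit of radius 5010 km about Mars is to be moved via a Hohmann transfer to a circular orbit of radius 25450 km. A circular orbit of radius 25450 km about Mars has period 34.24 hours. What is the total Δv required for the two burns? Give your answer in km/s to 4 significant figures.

Δv = 1.409 km/s

From Kepler's third law T² = 4π²r³/μ at r = 25450 km, T = 34.24 hours = 34.24 × 3600 s = 1.23264×10^5 s: μ = 4π²r³/T² = 42830.2 km³/s².
Semi-major axis of the transfer orbit: a_t = (5010 + 25450)/2 = 15230 km.
At r₁ the circular-orbit speed is v₁ = √(μ/r₁) = 2.92386 km/s.
On the transfer ellipse at r₁, vis-viva equation gives v_p = √[μ(2/r₁ − 1/a_t)] = 3.77964 km/s.
First burn Δv₁ = |v_p − v₁| = 0.8558 km/s.
Circular speed at r₂: v₂ = √(μ/r₂) = 1.29727 km/s.
Transfer-orbit speed at r₂: v_a = √[μ(2/r₂ − 1/a_t)] = 0.744047 km/s.
Second burn Δv₂ = |v₂ − v_a| = 0.5532 km/s.
Δv = Δv₁ + Δv₂ = 0.8558 + 0.5532 = 1.409 km/s.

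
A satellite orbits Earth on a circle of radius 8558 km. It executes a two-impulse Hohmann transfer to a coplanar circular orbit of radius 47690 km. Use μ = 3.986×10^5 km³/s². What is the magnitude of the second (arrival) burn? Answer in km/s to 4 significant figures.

The Hohmann ellipse has a_t = (r₁ + r₂)/2 = 28124 km.
Circular speed at r = 47690 km: v_c = √(μ/r) = 2.891 km/s.
Transfer-orbit speed at the same r (vis-viva, a = a_t): v_t = √[μ(2/r − 1/a_t)] = 1.595 km/s.
Δv₂ = |v_t − v_c| = |1.595 − 2.891| = 1.296 km/s.

Δv₂ = 1.296 km/s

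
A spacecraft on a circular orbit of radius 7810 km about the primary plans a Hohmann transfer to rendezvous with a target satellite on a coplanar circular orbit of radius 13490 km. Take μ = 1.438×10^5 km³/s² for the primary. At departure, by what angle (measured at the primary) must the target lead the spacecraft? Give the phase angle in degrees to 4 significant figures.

The Hohmann ellipse has a_t = (r₁ + r₂)/2 = 10650 km.
The half-period of the transfer ellipse is t = π√(a_t³/μ) = 9105.31 s.
Target angular speed ω₂ = √(μ/r₂³) = 2.42026×10^-4 rad/s.
Angle swept by the target during transfer: ω₂·t = 2.2037 rad = 126.26°.
Arrival is 180° from departure on the ellipse, so φ = 180° − 126.26° = 53.74°.

φ = 53.74°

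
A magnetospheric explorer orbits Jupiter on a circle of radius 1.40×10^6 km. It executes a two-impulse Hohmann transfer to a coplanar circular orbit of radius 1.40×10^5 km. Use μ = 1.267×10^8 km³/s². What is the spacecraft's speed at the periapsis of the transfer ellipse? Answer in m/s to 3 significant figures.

v = 40600 m/s

Transfer-ellipse semi-major axis a_t = (r₁ + r₂)/2 = (1.400×10^6 + 1.400×10^5)/2 = 7.700×10^5 km.
At periapsis, r = 1.400×10^5 km.
Vis-viva: v = √[μ(2/r − 1/a_t)] = √[1.267×10^8 × (2/1.400×10^5 − 1/7.700×10^5)] = 40.56 km/s.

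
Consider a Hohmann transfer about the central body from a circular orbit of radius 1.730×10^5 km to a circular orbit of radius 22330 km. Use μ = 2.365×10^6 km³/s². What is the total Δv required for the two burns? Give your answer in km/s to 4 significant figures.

Δv = 5.335 km/s

The Hohmann ellipse has a_t = (r₁ + r₂)/2 = 97665 km.
Circular speed at r₁: v₁ = √(μ/r₁) = √(2.365×10^6/1.730×10^5) = 3.697 km/s.
On the transfer ellipse at r₁, vis-viva gives v_a = √[μ(2/r₁ − 1/a_t)] = 1.768 km/s.
First burn Δv₁ = |v_a − v₁| = 1.929 km/s.
Circular speed at r₂: v₂ = √(μ/r₂) = 10.291 km/s.
Transfer-orbit speed at r₂: v_p = √[μ(2/r₂ − 1/a_t)] = 13.697 km/s.
Second burn Δv₂ = |v₂ − v_p| = 3.406 km/s.
Δv = Δv₁ + Δv₂ = 1.929 + 3.406 = 5.335 km/s.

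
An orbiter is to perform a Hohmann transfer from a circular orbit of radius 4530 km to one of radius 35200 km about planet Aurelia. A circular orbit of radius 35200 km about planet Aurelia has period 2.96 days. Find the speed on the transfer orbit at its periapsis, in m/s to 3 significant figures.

From Kepler's third law T² = 4π²r³/μ at r = 35200 km, T = 2.96 days = 2.96 × 86400 s = 2.55744×10^5 s: μ = 4π²r³/T² = 26325.5 km³/s².
Transfer-ellipse semi-major axis a_t = (r₁ + r₂)/2 = (4530 + 35200)/2 = 19865 km.
The periapsis of the transfer ellipse is at r = 4530 km.
Applying v² = μ(2/r − 1/a_t): v = 3.209 km/s.

v = 3210 m/s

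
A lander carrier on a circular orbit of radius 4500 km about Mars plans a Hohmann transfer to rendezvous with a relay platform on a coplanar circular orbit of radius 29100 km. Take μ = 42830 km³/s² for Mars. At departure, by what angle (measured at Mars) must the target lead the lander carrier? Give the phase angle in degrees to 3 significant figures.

φ = 101°

Semi-major axis of the transfer orbit: a_t = (4500 + 29100)/2 = 16800 km.
The half-period of the transfer ellipse is t = π√(a_t³/μ) = 33055 s.
The target's mean motion on its circular orbit is ω₂ = √(μ/r₂³) = 4.1690×10^-5 rad/s.
Angle swept by the target during transfer: ω₂·t = 1.3781 rad = 78.96°.
Arrival is 180° from departure on the ellipse, so φ = 180° − 78.96° = 101°.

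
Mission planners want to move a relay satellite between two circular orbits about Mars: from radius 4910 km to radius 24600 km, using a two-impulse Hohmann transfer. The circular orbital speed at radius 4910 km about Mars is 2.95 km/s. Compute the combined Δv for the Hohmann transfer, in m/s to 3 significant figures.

Δv = 1420 m/s

From the circular-orbit relation v² = μ/r at r = 4910 km: μ = v²r = (2.95)² × 4910 = 42729.3 km³/s².
Semi-major axis of the transfer orbit: a_t = (4910 + 24600)/2 = 14755 km.
Circular speed at r₁: v₁ = √(μ/r₁) = √(42729.3/4910) = 2.9500 km/s.
Transfer-orbit speed at r₁ (vis-viva): v_p = √[μ(2/r₁ − 1/a_t)] = 3.8091 km/s.
First burn Δv₁ = |v_p − v₁| = 0.8591 km/s.
At r₂, v₂ = √(μ/r₂) = 1.318 km/s.
Transfer-orbit speed at r₂: v_a = √[μ(2/r₂ − 1/a_t)] = 0.7603 km/s.
Second burn Δv₂ = |v₂ − v_a| = 0.5577 km/s.
Δv = Δv₁ + Δv₂ = 0.8591 + 0.5577 = 1.417 km/s.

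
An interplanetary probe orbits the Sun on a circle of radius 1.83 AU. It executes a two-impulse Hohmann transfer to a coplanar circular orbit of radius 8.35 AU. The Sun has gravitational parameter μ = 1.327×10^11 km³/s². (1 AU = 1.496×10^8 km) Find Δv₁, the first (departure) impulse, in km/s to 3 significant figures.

In km: r₁ = 1.83 × 1.496×10^8 = 2.73768×10^8 km; r₂ = 8.35 × 1.496×10^8 = 1.24916×10^9 km.
The Hohmann ellipse has a_t = (r₁ + r₂)/2 = 7.61464×10^8 km.
On the circular orbit at r = 2.73768×10^8 km, v_c = √(μ/r) = 22.0163 km/s.
Transfer-orbit speed at the same r (vis-viva, a = a_t): v_t = √[μ(2/r − 1/a_t)] = 28.1987 km/s.
Δv₁ = |v_t − v_c| = |28.1987 − 22.0163| = 6.182 km/s.

Δv₁ = 6.18 km/s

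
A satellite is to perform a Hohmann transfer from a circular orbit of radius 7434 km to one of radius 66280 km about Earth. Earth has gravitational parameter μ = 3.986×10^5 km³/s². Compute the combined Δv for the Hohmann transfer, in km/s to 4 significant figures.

Δv = 3.848 km/s

Semi-major axis of the transfer orbit: a_t = (7434 + 66280)/2 = 36857 km.
Circular speed at r₁: v₁ = √(μ/r₁) = √(3.986×10^5/7434) = 7.322 km/s.
Transfer-orbit speed at r₁ (v² = μ(2/r − 1/a)): v_p = √[μ(2/r₁ − 1/a_t)] = 9.819 km/s.
First burn Δv₁ = |v_p − v₁| = 2.497 km/s.
At r₂, v₂ = √(μ/r₂) = 2.452 km/s.
Transfer-orbit speed at r₂: v_a = √[μ(2/r₂ − 1/a_t)] = 1.101 km/s.
Second burn Δv₂ = |v₂ − v_a| = 1.351 km/s.
Δv = Δv₁ + Δv₂ = 2.497 + 1.351 = 3.848 km/s.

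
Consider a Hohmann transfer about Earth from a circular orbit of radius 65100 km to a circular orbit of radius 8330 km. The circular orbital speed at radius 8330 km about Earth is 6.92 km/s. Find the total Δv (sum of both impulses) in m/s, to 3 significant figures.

From the circular-orbit relation v² = μ/r at r = 8330 km: μ = v²r = (6.92)² × 8330 = 3.98894×10^5 km³/s².
Transfer-ellipse semi-major axis a_t = (r₁ + r₂)/2 = (65100 + 8330)/2 = 36715 km.
Circular speed at r₁: v₁ = √(μ/r₁) = √(3.98894×10^5/65100) = 2.475 km/s.
On the transfer ellipse at r₁, vis-viva equation gives v_a = √[μ(2/r₁ − 1/a_t)] = 1.179 km/s.
First burn Δv₁ = |v_a − v₁| = 1.296 km/s.
At r₂, v₂ = √(μ/r₂) = 6.920 km/s.
Transfer-orbit speed at r₂: v_p = √[μ(2/r₂ − 1/a_t)] = 9.215 km/s.
Second burn Δv₂ = |v₂ − v_p| = 2.295 km/s.
Δv = Δv₁ + Δv₂ = 1.296 + 2.295 = 3.591 km/s.

Δv = 3590 m/s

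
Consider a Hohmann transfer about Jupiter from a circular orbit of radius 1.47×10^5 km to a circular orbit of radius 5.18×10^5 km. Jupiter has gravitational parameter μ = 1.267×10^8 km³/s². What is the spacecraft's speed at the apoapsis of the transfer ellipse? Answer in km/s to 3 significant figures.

Semi-major axis of the transfer orbit: a_t = (1.470×10^5 + 5.180×10^5)/2 = 3.325×10^5 km.
The apoapsis of the transfer ellipse is at r = 5.180×10^5 km.
From the vis-viva equation, v = √[μ(2/r − 1/a_t)] = 10.40 km/s.

v = 10.4 km/s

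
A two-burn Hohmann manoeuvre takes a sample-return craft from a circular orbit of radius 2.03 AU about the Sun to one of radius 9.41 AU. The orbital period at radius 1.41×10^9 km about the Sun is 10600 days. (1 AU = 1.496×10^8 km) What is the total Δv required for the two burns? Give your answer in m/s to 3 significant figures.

From Kepler's third law T² = 4π²r³/μ at r = 1.41×10^9 km, T = 10600 days = 10600 × 86400 s = 9.1584×10^8 s: μ = 4π²r³/T² = 1.31940×10^11 km³/s².
In km: r₁ = 2.03 × 1.496×10^8 = 3.03688×10^8 km; r₂ = 9.41 × 1.496×10^8 = 1.407736×10^9 km.
Semi-major axis of the transfer orbit: a_t = (3.03688×10^8 + 1.407736×10^9)/2 = 8.55712×10^8 km.
At r₁ the circular-orbit speed is v₁ = √(μ/r₁) = 20.8437 km/s.
On the transfer ellipse at r₁, v² = μ(2/r − 1/a) gives v_p = √[μ(2/r₁ − 1/a_t)] = 26.7345 km/s.
First burn Δv₁ = |v_p − v₁| = 5.891 km/s.
At r₂, v₂ = √(μ/r₂) = 9.681 km/s.
Transfer-orbit speed at r₂: v_a = √[μ(2/r₂ − 1/a_t)] = 5.767 km/s.
Second burn Δv₂ = |v₂ − v_a| = 3.914 km/s.
Total Δv = Δv₁ + Δv₂ = 9.805 km/s.

Δv = 9800 m/s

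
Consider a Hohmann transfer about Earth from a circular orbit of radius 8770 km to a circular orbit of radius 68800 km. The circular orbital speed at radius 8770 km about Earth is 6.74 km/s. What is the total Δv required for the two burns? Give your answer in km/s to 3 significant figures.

From the circular-orbit relation v² = μ/r at r = 8770 km: μ = v²r = (6.74)² × 8770 = 3.98400×10^5 km³/s².
Semi-major axis of the transfer orbit: a_t = (8770 + 68800)/2 = 38785 km.
At r₁ the circular-orbit speed is v₁ = √(μ/r₁) = 6.740 km/s.
Transfer-orbit speed at r₁ (vis-viva): v_p = √[μ(2/r₁ − 1/a_t)] = 8.977 km/s.
First burn Δv₁ = |v_p − v₁| = 2.237 km/s.
Circular speed at r₂: v₂ = √(μ/r₂) = 2.406 km/s.
Transfer-orbit speed at r₂: v_a = √[μ(2/r₂ − 1/a_t)] = 1.144 km/s.
Second burn Δv₂ = |v₂ − v_a| = 1.262 km/s.
Δv = Δv₁ + Δv₂ = 2.237 + 1.262 = 3.499 km/s.

Δv = 3.50 km/s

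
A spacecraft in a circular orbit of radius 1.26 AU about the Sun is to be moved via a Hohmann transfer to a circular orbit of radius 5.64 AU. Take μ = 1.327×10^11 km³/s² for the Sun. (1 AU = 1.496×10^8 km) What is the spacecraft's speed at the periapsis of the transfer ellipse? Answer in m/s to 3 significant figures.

v = 33900 m/s

In km: r₁ = 1.26 × 1.496×10^8 = 1.88496×10^8 km; r₂ = 5.64 × 1.496×10^8 = 8.43744×10^8 km.
Semi-major axis of the transfer orbit: a_t = (1.88496×10^8 + 8.43744×10^8)/2 = 5.1612×10^8 km.
At periapsis, r = 1.88496×10^8 km.
From the vis-viva equation, v = √[μ(2/r − 1/a_t)] = 33.92 km/s.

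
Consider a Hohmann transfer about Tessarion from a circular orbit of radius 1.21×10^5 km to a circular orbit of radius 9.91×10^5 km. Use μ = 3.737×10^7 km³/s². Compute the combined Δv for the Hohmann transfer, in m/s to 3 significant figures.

Semi-major axis of the transfer orbit: a_t = (1.210×10^5 + 9.910×10^5)/2 = 5.560×10^5 km.
At r₁ the circular-orbit speed is v₁ = √(μ/r₁) = 17.574 km/s.
On the transfer ellipse at r₁, vis-viva equation gives v_p = √[μ(2/r₁ − 1/a_t)] = 23.462 km/s.
First burn Δv₁ = |v_p − v₁| = 5.888 km/s.
Circular speed at r₂: v₂ = √(μ/r₂) = 6.141 km/s.
Transfer-orbit speed at r₂: v_a = √[μ(2/r₂ − 1/a_t)] = 2.865 km/s.
Second burn Δv₂ = |v₂ − v_a| = 3.276 km/s.
Δv = Δv₁ + Δv₂ = 5.888 + 3.276 = 9.164 km/s.

Δv = 9160 m/s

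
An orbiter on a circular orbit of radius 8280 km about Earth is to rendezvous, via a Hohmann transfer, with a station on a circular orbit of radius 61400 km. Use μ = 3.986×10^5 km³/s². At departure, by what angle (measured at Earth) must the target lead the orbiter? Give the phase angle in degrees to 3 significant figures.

Transfer-ellipse semi-major axis a_t = (r₁ + r₂)/2 = (8280 + 61400)/2 = 34840 km.
Transfer time t = π√(a_t³/μ) = 32359 s.
The target's mean motion on its circular orbit is ω₂ = √(μ/r₂³) = 4.1497×10^-5 rad/s.
Angle swept by the target during transfer: ω₂·t = 1.3428 rad = 76.94°.
Arrival is 180° from departure on the ellipse, so φ = 180° − 76.94° = 103°.

φ = 103°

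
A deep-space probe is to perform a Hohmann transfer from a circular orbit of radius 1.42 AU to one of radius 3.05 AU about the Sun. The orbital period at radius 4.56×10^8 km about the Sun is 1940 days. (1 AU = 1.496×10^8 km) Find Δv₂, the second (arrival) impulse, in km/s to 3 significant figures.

Δv₂ = 3.47 km/s

From Kepler's third law T² = 4π²r³/μ at r = 4.56×10^8 km, T = 1940 days = 1940 × 86400 s = 1.67616×10^8 s: μ = 4π²r³/T² = 1.33237×10^11 km³/s².
In km: r₁ = 1.42 × 1.496×10^8 = 2.12432×10^8 km; r₂ = 3.05 × 1.496×10^8 = 4.5628×10^8 km.
Semi-major axis of the transfer orbit: a_t = (2.12432×10^8 + 4.5628×10^8)/2 = 3.34356×10^8 km.
Circular speed at r = 4.5628×10^8 km: v_c = √(μ/r) = 17.088 km/s.
Vis-viva on the transfer ellipse at r = 4.5628×10^8 km gives v_t = √[μ(2/r − 1/a_t)] = 13.621 km/s.
Δv₂ = |v_t − v_c| = |13.621 − 17.088| = 3.467 km/s.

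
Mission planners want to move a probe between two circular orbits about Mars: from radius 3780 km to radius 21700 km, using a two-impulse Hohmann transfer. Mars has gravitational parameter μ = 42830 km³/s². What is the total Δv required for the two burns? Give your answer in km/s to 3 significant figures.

Semi-major axis of the transfer orbit: a_t = (3780 + 21700)/2 = 12740 km.
Circular speed at r₁: v₁ = √(μ/r₁) = √(42830/3780) = 3.366 km/s.
Transfer-orbit speed at r₁ (vis-viva equation): v_p = √[μ(2/r₁ − 1/a_t)] = 4.393 km/s.
First burn Δv₁ = |v_p − v₁| = 1.027 km/s.
At r₂, v₂ = √(μ/r₂) = 1.40490 km/s.
Transfer-orbit speed at r₂: v_a = √[μ(2/r₂ − 1/a_t)] = 0.765254 km/s.
Second burn Δv₂ = |v₂ − v_a| = 0.6396 km/s.
Total Δv = Δv₁ + Δv₂ = 1.667 km/s.

Δv = 1.67 km/s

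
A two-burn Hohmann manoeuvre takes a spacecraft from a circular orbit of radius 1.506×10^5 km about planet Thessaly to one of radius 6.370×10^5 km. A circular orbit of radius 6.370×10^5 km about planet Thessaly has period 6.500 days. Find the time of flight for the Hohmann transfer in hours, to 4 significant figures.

From Kepler's third law T² = 4π²r³/μ at r = 6.370×10^5 km, T = 6.500 days = 6.500 × 86400 s = 5.616×10^5 s: μ = 4π²r³/T² = 3.23537×10^7 km³/s².
Transfer-ellipse semi-major axis a_t = (r₁ + r₂)/2 = (1.506×10^5 + 6.370×10^5)/2 = 3.938×10^5 km.
By Kepler's third law the transfer-orbit period is T = 2π√(a_t³/μ), so t = T/2 = 1.3649×10^5 s.
Converting: 1.3649×10^5 s ÷ 3600 s/hour = 37.91 hours.

t = 37.91 hours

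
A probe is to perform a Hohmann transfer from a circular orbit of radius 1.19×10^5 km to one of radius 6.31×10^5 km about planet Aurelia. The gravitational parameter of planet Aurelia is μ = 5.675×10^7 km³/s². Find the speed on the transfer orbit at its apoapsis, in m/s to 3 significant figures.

v = 5340 m/s

The Hohmann ellipse has a_t = (r₁ + r₂)/2 = 3.750×10^5 km.
The apoapsis of the transfer ellipse is at r = 6.310×10^5 km.
From the vis-viva equation, v = √[μ(2/r − 1/a_t)] = 5.342 km/s.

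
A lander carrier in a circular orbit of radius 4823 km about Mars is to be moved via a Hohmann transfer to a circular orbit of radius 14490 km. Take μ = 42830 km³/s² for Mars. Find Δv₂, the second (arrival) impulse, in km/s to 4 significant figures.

The Hohmann ellipse has a_t = (r₁ + r₂)/2 = 9656.5 km.
On the circular orbit at r = 14490 km, v_c = √(μ/r) = 1.71925 km/s.
Vis-viva on the transfer ellipse at r = 14490 km gives v_t = √[μ(2/r − 1/a_t)] = 1.21503 km/s.
Δv₂ = |v_t − v_c| = |1.21503 − 1.71925| = 0.5042 km/s.

Δv₂ = 0.5042 km/s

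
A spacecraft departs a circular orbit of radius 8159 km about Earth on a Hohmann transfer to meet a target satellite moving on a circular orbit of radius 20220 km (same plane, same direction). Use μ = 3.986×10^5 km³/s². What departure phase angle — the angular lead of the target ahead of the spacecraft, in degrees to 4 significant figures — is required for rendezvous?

φ = 74.18°

The Hohmann ellipse has a_t = (r₁ + r₂)/2 = 14189.5 km.
The half-period of the transfer ellipse is t = π√(a_t³/μ) = 8410.69 s.
Target angular speed ω₂ = √(μ/r₂³) = 2.19582×10^-4 rad/s.
Angle swept by the target during transfer: ω₂·t = 1.84684 rad = 105.82°.
The spacecraft traverses 180° on the transfer ellipse, so the target must lead by 180° − 105.82° = 74.18°.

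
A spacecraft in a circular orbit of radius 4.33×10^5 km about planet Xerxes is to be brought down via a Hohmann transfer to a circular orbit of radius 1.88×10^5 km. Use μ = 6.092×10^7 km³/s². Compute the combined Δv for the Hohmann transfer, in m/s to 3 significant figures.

Δv = 5890 m/s

Semi-major axis of the transfer orbit: a_t = (4.330×10^5 + 1.880×10^5)/2 = 3.105×10^5 km.
Circular speed at r₁: v₁ = √(μ/r₁) = √(6.092×10^7/4.330×10^5) = 11.8614 km/s.
Transfer-orbit speed at r₁ (v² = μ(2/r − 1/a)): v_a = √[μ(2/r₁ − 1/a_t)] = 9.22963 km/s.
First burn Δv₁ = |v_a − v₁| = 2.632 km/s.
At r₂, v₂ = √(μ/r₂) = 18.0012 km/s.
Transfer-orbit speed at r₂: v_p = √[μ(2/r₂ − 1/a_t)] = 21.2576 km/s.
Second burn Δv₂ = |v₂ − v_p| = 3.256 km/s.
Total Δv = Δv₁ + Δv₂ = 5.888 km/s.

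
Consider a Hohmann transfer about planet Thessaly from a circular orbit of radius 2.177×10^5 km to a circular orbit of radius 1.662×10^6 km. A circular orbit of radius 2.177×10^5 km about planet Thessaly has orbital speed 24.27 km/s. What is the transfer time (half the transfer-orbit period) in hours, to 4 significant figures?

From the circular-orbit relation v² = μ/r at r = 2.177×10^5 km: μ = v²r = (24.27)² × 2.177×10^5 = 1.28232×10^8 km³/s².
Semi-major axis of the transfer orbit: a_t = (2.177×10^5 + 1.662×10^6)/2 = 9.3985×10^5 km.
Half the transfer-orbit period gives t = π√(a_t³/μ) = 2.528×10^5 s.
Converting: 2.528×10^5 s ÷ 3600 s/hour = 70.22 hours.

t = 70.22 hours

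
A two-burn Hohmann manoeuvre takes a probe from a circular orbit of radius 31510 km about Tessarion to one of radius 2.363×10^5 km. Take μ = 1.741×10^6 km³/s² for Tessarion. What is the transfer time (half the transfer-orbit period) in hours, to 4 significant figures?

t = 32.41 hours

Transfer-ellipse semi-major axis a_t = (r₁ + r₂)/2 = (31510 + 2.363×10^5)/2 = 1.33905×10^5 km.
Half the transfer-orbit period gives t = π√(a_t³/μ) = 1.1667×10^5 s.
Converting: 1.1667×10^5 s ÷ 3600 s/hour = 32.41 hours.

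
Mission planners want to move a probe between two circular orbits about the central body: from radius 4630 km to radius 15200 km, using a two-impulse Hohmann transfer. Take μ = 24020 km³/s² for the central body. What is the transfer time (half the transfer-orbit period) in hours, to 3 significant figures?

The Hohmann ellipse has a_t = (r₁ + r₂)/2 = 9915 km.
Half the transfer-orbit period gives t = π√(a_t³/μ) = 20010 s.
Converting: 20010 s ÷ 3600 s/hour = 5.56 hours.

t = 5.56 hours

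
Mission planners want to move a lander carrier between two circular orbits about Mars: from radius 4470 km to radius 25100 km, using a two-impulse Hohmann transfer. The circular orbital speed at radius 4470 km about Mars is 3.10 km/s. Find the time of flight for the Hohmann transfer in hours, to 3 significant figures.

From the circular-orbit relation v² = μ/r at r = 4470 km: μ = v²r = (3.10)² × 4470 = 42956.7 km³/s².
Transfer-ellipse semi-major axis a_t = (r₁ + r₂)/2 = (4470 + 25100)/2 = 14785 km.
Half the transfer-orbit period gives t = π√(a_t³/μ) = 27250 s.
Converting: 27250 s ÷ 3600 s/hour = 7.57 hours.

t = 7.57 hours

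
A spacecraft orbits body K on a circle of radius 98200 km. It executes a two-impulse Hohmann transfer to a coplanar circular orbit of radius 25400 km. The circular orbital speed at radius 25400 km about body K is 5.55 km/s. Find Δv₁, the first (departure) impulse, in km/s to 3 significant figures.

From the circular-orbit relation v² = μ/r at r = 25400 km: μ = v²r = (5.55)² × 25400 = 7.82384×10^5 km³/s².
Transfer-ellipse semi-major axis a_t = (r₁ + r₂)/2 = (98200 + 25400)/2 = 61800 km.
Circular speed at r = 98200 km: v_c = √(μ/r) = 2.823 km/s.
Transfer-orbit speed at the same r (vis-viva, a = a_t): v_t = √[μ(2/r − 1/a_t)] = 1.810 km/s.
Δv₁ = |v_t − v_c| = |1.810 − 2.823| = 1.013 km/s.

Δv₁ = 1.01 km/s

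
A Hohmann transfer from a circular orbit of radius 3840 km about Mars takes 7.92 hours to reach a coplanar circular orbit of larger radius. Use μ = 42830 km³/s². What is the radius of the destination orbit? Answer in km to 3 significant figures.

r₂ = 26600 km

Transfer time t = 7.92 hours = 28512 s, and t = π√(a_t³/μ).
So a_t = (μ t²/π²)^(1/3) = (42830 × (28512)² / π²)^(1/3) = 15223 km.
Since a_t = (r₁ + r₂)/2, r₂ = 2a_t − r₁ = 2×15223 − 3840 = 26606 km.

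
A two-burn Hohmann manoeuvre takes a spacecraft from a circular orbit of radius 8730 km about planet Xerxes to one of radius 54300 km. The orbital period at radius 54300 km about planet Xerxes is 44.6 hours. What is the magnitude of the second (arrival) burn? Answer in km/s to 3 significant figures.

Δv₂ = 1.01 km/s

From Kepler's third law T² = 4π²r³/μ at r = 54300 km, T = 44.6 hours = 44.6 × 3600 s = 1.6056×10^5 s: μ = 4π²r³/T² = 2.45180×10^5 km³/s².
Semi-major axis of the transfer orbit: a_t = (8730 + 54300)/2 = 31515 km.
On the circular orbit at r = 54300 km, v_c = √(μ/r) = 2.125 km/s.
Vis-viva on the transfer ellipse at r = 54300 km gives v_t = √[μ(2/r − 1/a_t)] = 1.118 km/s.
Δv₂ = |v_t − v_c| = |1.118 − 2.125| = 1.007 km/s.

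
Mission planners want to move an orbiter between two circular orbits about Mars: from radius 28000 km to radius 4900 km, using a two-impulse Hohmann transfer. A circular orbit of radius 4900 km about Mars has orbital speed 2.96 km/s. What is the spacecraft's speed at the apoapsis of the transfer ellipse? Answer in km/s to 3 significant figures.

v = 0.676 km/s

From the circular-orbit relation v² = μ/r at r = 4900 km: μ = v²r = (2.96)² × 4900 = 42931.8 km³/s².
The Hohmann ellipse has a_t = (r₁ + r₂)/2 = 16450 km.
The apoapsis of the transfer ellipse is at r = 28000 km.
From the vis-viva equation, v = √[μ(2/r − 1/a_t)] = 0.6758 km/s.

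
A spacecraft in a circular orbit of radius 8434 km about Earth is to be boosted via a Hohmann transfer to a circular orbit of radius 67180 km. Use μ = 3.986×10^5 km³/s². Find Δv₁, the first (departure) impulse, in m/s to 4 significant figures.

Δv₁ = 2289 m/s

Transfer-ellipse semi-major axis a_t = (r₁ + r₂)/2 = (8434 + 67180)/2 = 37807 km.
On the circular orbit at r = 8434 km, v_c = √(μ/r) = 6.875 km/s.
Transfer-orbit speed at the same r (vis-viva, a = a_t): v_t = √[μ(2/r − 1/a_t)] = 9.164 km/s.
Δv₁ = |v_t − v_c| = |9.164 − 6.875| = 2.289 km/s.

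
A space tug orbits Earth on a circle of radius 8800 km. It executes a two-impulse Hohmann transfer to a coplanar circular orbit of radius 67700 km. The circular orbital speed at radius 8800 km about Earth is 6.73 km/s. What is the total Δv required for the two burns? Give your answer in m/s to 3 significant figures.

Δv = 3490 m/s

From the circular-orbit relation v² = μ/r at r = 8800 km: μ = v²r = (6.73)² × 8800 = 3.98578×10^5 km³/s².
The Hohmann ellipse has a_t = (r₁ + r₂)/2 = 38250 km.
Circular speed at r₁: v₁ = √(μ/r₁) = √(3.98578×10^5/8800) = 6.7300 km/s.
On the transfer ellipse at r₁, vis-viva gives v_p = √[μ(2/r₁ − 1/a_t)] = 8.9535 km/s.
First burn Δv₁ = |v_p − v₁| = 2.2235 km/s.
Circular speed at r₂: v₂ = √(μ/r₂) = 2.4264 km/s.
Transfer-orbit speed at r₂: v_a = √[μ(2/r₂ − 1/a_t)] = 1.1638 km/s.
Second burn Δv₂ = |v₂ − v_a| = 1.2626 km/s.
Δv = Δv₁ + Δv₂ = 2.2235 + 1.2626 = 3.486 km/s.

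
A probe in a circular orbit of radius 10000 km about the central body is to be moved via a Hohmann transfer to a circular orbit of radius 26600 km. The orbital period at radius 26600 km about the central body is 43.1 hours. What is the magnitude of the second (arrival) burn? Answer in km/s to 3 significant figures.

From Kepler's third law T² = 4π²r³/μ at r = 26600 km, T = 43.1 hours = 43.1 × 3600 s = 1.5516×10^5 s: μ = 4π²r³/T² = 30863.5 km³/s².
Semi-major axis of the transfer orbit: a_t = (10000 + 26600)/2 = 18300 km.
On the circular orbit at r = 26600 km, v_c = √(μ/r) = 1.0772 km/s.
Vis-viva on the transfer ellipse at r = 26600 km gives v_t = √[μ(2/r − 1/a_t)] = 0.79626 km/s.
Δv₂ = |v_t − v_c| = |0.79626 − 1.0772| = 0.2809 km/s.

Δv₂ = 0.281 km/s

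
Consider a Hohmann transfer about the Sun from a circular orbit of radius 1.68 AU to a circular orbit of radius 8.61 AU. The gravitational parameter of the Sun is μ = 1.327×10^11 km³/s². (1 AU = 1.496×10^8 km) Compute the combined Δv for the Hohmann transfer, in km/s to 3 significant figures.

Δv = 11.1 km/s

In km: r₁ = 1.68 × 1.496×10^8 = 2.51328×10^8 km; r₂ = 8.61 × 1.496×10^8 = 1.288056×10^9 km.
Semi-major axis of the transfer orbit: a_t = (2.51328×10^8 + 1.288056×10^9)/2 = 7.69692×10^8 km.
At r₁ the circular-orbit speed is v₁ = √(μ/r₁) = 22.978 km/s.
On the transfer ellipse at r₁, v² = μ(2/r − 1/a) gives v_p = √[μ(2/r₁ − 1/a_t)] = 29.725 km/s.
First burn Δv₁ = |v_p − v₁| = 6.747 km/s.
Circular speed at r₂: v₂ = √(μ/r₂) = 10.15 km/s.
Transfer-orbit speed at r₂: v_a = √[μ(2/r₂ − 1/a_t)] = 5.800 km/s.
Second burn Δv₂ = |v₂ − v_a| = 4.350 km/s.
Δv = Δv₁ + Δv₂ = 6.747 + 4.350 = 11.10 km/s.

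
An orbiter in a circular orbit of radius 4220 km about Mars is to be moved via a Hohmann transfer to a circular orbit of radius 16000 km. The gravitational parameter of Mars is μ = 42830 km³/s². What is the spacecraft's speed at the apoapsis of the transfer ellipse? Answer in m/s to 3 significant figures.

v = 1060 m/s

Semi-major axis of the transfer orbit: a_t = (4220 + 16000)/2 = 10110 km.
The apoapsis of the transfer ellipse is at r = 16000 km.
From the vis-viva equation, v = √[μ(2/r − 1/a_t)] = 1.057 km/s.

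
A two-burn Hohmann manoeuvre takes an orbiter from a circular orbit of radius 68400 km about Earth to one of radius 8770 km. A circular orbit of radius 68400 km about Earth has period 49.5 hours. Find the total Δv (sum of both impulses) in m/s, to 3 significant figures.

From Kepler's third law T² = 4π²r³/μ at r = 68400 km, T = 49.5 hours = 49.5 × 3600 s = 1.782×10^5 s: μ = 4π²r³/T² = 3.97844×10^5 km³/s².
Semi-major axis of the transfer orbit: a_t = (68400 + 8770)/2 = 38585 km.
Circular speed at r₁: v₁ = √(μ/r₁) = √(3.97844×10^5/68400) = 2.412 km/s.
Transfer-orbit speed at r₁ (vis-viva equation): v_a = √[μ(2/r₁ − 1/a_t)] = 1.150 km/s.
First burn Δv₁ = |v_a − v₁| = 1.262 km/s.
At r₂, v₂ = √(μ/r₂) = 6.7353 km/s.
Transfer-orbit speed at r₂: v_p = √[μ(2/r₂ − 1/a_t)] = 8.9676 km/s.
Second burn Δv₂ = |v₂ − v_p| = 2.232 km/s.
Total Δv = Δv₁ + Δv₂ = 3.494 km/s.

Δv = 3490 m/s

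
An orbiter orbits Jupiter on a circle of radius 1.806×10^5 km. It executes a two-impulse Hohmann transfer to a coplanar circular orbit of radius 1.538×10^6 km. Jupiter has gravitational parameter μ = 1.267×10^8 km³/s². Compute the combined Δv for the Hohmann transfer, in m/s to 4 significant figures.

Δv = 13860 m/s

Transfer-ellipse semi-major axis a_t = (r₁ + r₂)/2 = (1.806×10^5 + 1.538×10^6)/2 = 8.593×10^5 km.
At r₁ the circular-orbit speed is v₁ = √(μ/r₁) = 26.487 km/s.
Transfer-orbit speed at r₁ (vis-viva): v_p = √[μ(2/r₁ − 1/a_t)] = 35.435 km/s.
First burn Δv₁ = |v_p − v₁| = 8.948 km/s.
At r₂, v₂ = √(μ/r₂) = 9.076 km/s.
Transfer-orbit speed at r₂: v_a = √[μ(2/r₂ − 1/a_t)] = 4.161 km/s.
Second burn Δv₂ = |v₂ − v_a| = 4.915 km/s.
Δv = Δv₁ + Δv₂ = 8.948 + 4.915 = 13.86 km/s.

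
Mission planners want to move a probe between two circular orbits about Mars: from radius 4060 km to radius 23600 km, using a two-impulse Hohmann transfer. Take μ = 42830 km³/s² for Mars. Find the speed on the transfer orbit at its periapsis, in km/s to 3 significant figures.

v = 4.24 km/s

Semi-major axis of the transfer orbit: a_t = (4060 + 23600)/2 = 13830 km.
At periapsis, r = 4060 km.
Vis-viva: v = √[μ(2/r − 1/a_t)] = √[42830 × (2/4060 − 1/13830)] = 4.243 km/s.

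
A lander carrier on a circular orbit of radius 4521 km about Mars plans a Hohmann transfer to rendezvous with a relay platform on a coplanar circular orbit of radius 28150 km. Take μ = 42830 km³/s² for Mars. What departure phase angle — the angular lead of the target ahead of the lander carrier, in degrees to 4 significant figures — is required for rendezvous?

Transfer-ellipse semi-major axis a_t = (r₁ + r₂)/2 = (4521 + 28150)/2 = 16335.5 km.
Transfer time t = π√(a_t³/μ) = 31694 s.
The target's mean motion on its circular orbit is ω₂ = √(μ/r₂³) = 4.3818×10^-5 rad/s.
Angle swept by the target during transfer: ω₂·t = 1.3888 rad = 79.57°.
Arrival is 180° from departure on the ellipse, so φ = 180° − 79.57° = 100.4°.

φ = 100.4°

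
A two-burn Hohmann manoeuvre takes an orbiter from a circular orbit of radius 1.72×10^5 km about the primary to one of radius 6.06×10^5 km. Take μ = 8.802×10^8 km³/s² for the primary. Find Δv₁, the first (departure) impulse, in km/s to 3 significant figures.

Semi-major axis of the transfer orbit: a_t = (1.720×10^5 + 6.060×10^5)/2 = 3.890×10^5 km.
On the circular orbit at r = 1.720×10^5 km, v_c = √(μ/r) = 71.54 km/s.
Transfer-orbit speed at the same r (vis-viva, a = a_t): v_t = √[μ(2/r − 1/a_t)] = 89.29 km/s.
Δv₁ = |v_t − v_c| = |89.29 − 71.54| = 17.75 km/s.

Δv₁ = 17.8 km/s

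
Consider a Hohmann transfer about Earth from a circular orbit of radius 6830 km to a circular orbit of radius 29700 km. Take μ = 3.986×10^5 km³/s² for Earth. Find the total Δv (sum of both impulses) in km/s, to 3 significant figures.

Δv = 3.53 km/s

Transfer-ellipse semi-major axis a_t = (r₁ + r₂)/2 = (6830 + 29700)/2 = 18265 km.
At r₁ the circular-orbit speed is v₁ = √(μ/r₁) = 7.6394 km/s.
On the transfer ellipse at r₁, v² = μ(2/r − 1/a) gives v_p = √[μ(2/r₁ − 1/a_t)] = 9.7415 km/s.
First burn Δv₁ = |v_p − v₁| = 2.102 km/s.
At r₂, v₂ = √(μ/r₂) = 3.663 km/s.
Transfer-orbit speed at r₂: v_a = √[μ(2/r₂ − 1/a_t)] = 2.240 km/s.
Second burn Δv₂ = |v₂ − v_a| = 1.423 km/s.
Δv = Δv₁ + Δv₂ = 2.102 + 1.423 = 3.525 km/s.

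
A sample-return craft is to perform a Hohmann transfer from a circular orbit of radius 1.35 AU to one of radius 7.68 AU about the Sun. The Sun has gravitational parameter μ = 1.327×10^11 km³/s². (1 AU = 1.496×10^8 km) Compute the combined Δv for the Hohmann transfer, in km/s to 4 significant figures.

Δv = 12.67 km/s

In km: r₁ = 1.35 × 1.496×10^8 = 2.0196×10^8 km; r₂ = 7.68 × 1.496×10^8 = 1.148928×10^9 km.
Transfer-ellipse semi-major axis a_t = (r₁ + r₂)/2 = (2.0196×10^8 + 1.148928×10^9)/2 = 6.75444×10^8 km.
Circular speed at r₁: v₁ = √(μ/r₁) = √(1.327×10^11/2.0196×10^8) = 25.633 km/s.
Transfer-orbit speed at r₁ (vis-viva equation): v_p = √[μ(2/r₁ − 1/a_t)] = 33.431 km/s.
First burn Δv₁ = |v_p − v₁| = 7.798 km/s.
At r₂, v₂ = √(μ/r₂) = 10.747 km/s.
Transfer-orbit speed at r₂: v_a = √[μ(2/r₂ − 1/a_t)] = 5.8766 km/s.
Second burn Δv₂ = |v₂ − v_a| = 4.870 km/s.
Δv = Δv₁ + Δv₂ = 7.798 + 4.870 = 12.67 km/s.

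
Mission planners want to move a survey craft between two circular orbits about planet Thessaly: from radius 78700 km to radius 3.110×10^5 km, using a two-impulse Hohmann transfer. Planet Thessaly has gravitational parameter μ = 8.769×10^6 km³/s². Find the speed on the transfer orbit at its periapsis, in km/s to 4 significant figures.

v = 13.34 km/s

Semi-major axis of the transfer orbit: a_t = (78700 + 3.110×10^5)/2 = 1.9485×10^5 km.
At periapsis, r = 78700 km.
Applying v² = μ(2/r − 1/a_t): v = 13.34 km/s.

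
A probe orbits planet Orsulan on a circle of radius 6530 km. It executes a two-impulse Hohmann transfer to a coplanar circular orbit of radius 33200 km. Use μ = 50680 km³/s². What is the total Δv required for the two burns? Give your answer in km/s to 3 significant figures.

The Hohmann ellipse has a_t = (r₁ + r₂)/2 = 19865 km.
At r₁ the circular-orbit speed is v₁ = √(μ/r₁) = 2.7859 km/s.
On the transfer ellipse at r₁, vis-viva equation gives v_p = √[μ(2/r₁ − 1/a_t)] = 3.6015 km/s.
First burn Δv₁ = |v_p − v₁| = 0.8156 km/s.
Circular speed at r₂: v₂ = √(μ/r₂) = 1.2355 km/s.
Transfer-orbit speed at r₂: v_a = √[μ(2/r₂ − 1/a_t)] = 0.70837 km/s.
Second burn Δv₂ = |v₂ − v_a| = 0.5271 km/s.
Δv = Δv₁ + Δv₂ = 0.8156 + 0.5271 = 1.343 km/s.

Δv = 1.34 km/s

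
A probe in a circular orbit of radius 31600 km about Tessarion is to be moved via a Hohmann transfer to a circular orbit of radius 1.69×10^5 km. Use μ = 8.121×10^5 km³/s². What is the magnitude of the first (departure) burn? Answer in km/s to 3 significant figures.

The Hohmann ellipse has a_t = (r₁ + r₂)/2 = 1.003×10^5 km.
On the circular orbit at r = 31600 km, v_c = √(μ/r) = 5.069 km/s.
Transfer-orbit speed at the same r (vis-viva, a = a_t): v_t = √[μ(2/r − 1/a_t)] = 6.580 km/s.
Δv₁ = |v_t − v_c| = |6.580 − 5.069| = 1.511 km/s.

Δv₁ = 1.51 km/s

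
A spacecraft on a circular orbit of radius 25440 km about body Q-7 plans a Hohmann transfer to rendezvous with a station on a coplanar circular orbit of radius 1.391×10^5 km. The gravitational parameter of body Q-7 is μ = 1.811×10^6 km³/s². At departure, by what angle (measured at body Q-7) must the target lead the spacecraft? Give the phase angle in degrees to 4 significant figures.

φ = 98.13°

The Hohmann ellipse has a_t = (r₁ + r₂)/2 = 82270 km.
Transfer time t = π√(a_t³/μ) = 55087 s.
The target's mean motion on its circular orbit is ω₂ = √(μ/r₂³) = 2.5940×10^-5 rad/s.
Angle swept by the target during transfer: ω₂·t = 1.42896 rad = 81.87°.
Arrival is 180° from departure on the ellipse, so φ = 180° − 81.87° = 98.13°.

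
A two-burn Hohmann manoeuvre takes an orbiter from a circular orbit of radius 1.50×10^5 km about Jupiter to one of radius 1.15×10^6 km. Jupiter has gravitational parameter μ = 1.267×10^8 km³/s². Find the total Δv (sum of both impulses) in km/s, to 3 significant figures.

The Hohmann ellipse has a_t = (r₁ + r₂)/2 = 6.500×10^5 km.
At r₁ the circular-orbit speed is v₁ = √(μ/r₁) = 29.06315 km/s.
Transfer-orbit speed at r₁ (vis-viva): v_p = √[μ(2/r₁ − 1/a_t)] = 38.65760 km/s.
First burn Δv₁ = |v_p − v₁| = 9.594 km/s.
Circular speed at r₂: v₂ = √(μ/r₂) = 10.496 km/s.
Transfer-orbit speed at r₂: v_a = √[μ(2/r₂ − 1/a_t)] = 5.0423 km/s.
Second burn Δv₂ = |v₂ − v_a| = 5.454 km/s.
Δv = Δv₁ + Δv₂ = 9.594 + 5.454 = 15.05 km/s.

Δv = 15.0 km/s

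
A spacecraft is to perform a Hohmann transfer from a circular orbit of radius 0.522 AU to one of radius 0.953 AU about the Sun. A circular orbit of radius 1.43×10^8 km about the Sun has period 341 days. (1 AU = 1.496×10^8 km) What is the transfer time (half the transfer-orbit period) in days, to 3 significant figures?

t = 116 days

From Kepler's third law T² = 4π²r³/μ at r = 1.43×10^8 km, T = 341 days = 341 × 86400 s = 2.94624×10^7 s: μ = 4π²r³/T² = 1.32994×10^11 km³/s².
In km: r₁ = 0.522 × 1.496×10^8 = 7.80912×10^7 km; r₂ = 0.953 × 1.496×10^8 = 1.425688×10^8 km.
Transfer-ellipse semi-major axis a_t = (r₁ + r₂)/2 = (7.80912×10^7 + 1.425688×10^8)/2 = 1.1033×10^8 km.
Half the transfer-orbit period gives t = π√(a_t³/μ) = 9.983×10^6 s.
Converting: 9.983×10^6 s ÷ 86400 s/day = 116 days.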